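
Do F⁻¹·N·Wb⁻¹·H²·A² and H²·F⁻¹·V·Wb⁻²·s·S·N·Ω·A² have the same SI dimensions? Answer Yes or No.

Yes

Left side:
  F = kg⁻¹·m⁻²·s⁴·A².
  So F⁻¹ = kg·m²·s⁻⁴·A⁻².
  N = kg·m·s⁻².
  Wb = kg·m²·s⁻²·A⁻¹.
  So Wb⁻¹ = kg⁻¹·m⁻²·s²·A.
  H = kg·m²·s⁻²·A⁻².
  So H² = kg²·m⁴·s⁻⁴·A⁻⁴.
  Combining: F⁻¹·N·Wb⁻¹·H²·A² = (kg·m²·s⁻⁴·A⁻²) · (kg·m·s⁻²) · (kg⁻¹·m⁻²·s²·A) · (kg²·m⁴·s⁻⁴·A⁻⁴) · A² = kg³·m⁵·s⁻⁸·A⁻³.
Right side:
  H = kg·m²·s⁻²·A⁻².
  So H² = kg²·m⁴·s⁻⁴·A⁻⁴.
  F = kg⁻¹·m⁻²·s⁴·A².
  So F⁻¹ = kg·m²·s⁻⁴·A⁻².
  V = kg·m²·s⁻³·A⁻¹.
  Wb = kg·m²·s⁻²·A⁻¹.
  So Wb⁻² = kg⁻²·m⁻⁴·s⁴·A².
  S = kg⁻¹·m⁻²·s³·A².
  N = kg·m·s⁻².
  Ω = kg·m²·s⁻³·A⁻².
  Combining: H²·F⁻¹·V·Wb⁻²·s·S·N·Ω·A² = (kg²·m⁴·s⁻⁴·A⁻⁴) · (kg·m²·s⁻⁴·A⁻²) · (kg·m²·s⁻³·A⁻¹) · (kg⁻²·m⁻⁴·s⁴·A²) · s · (kg⁻¹·m⁻²·s³·A²) · (kg·m·s⁻²) · (kg·m²·s⁻³·A⁻²) · A² = kg³·m⁵·s⁻⁸·A⁻³.
Both reduce to kg³·m⁵·s⁻⁸·A⁻³.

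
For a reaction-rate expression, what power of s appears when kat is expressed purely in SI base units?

kat = s⁻¹·mol.
The exponent of s is -1.

-1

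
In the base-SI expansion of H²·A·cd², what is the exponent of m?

4

H = kg·m²·s⁻²·A⁻².
So H² = kg²·m⁴·s⁻⁴·A⁻⁴.
Combining: H²·A·cd² = (kg²·m⁴·s⁻⁴·A⁻⁴) · A · cd² = kg²·m⁴·s⁻⁴·A⁻³·cd².
The exponent of m is 4.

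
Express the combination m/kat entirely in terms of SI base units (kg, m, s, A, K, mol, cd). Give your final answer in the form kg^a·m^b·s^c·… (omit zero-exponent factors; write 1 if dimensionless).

m·s·mol⁻¹

kat = mol/s = s⁻¹·mol (catalytic activity).
So kat⁻¹ = s·mol⁻¹.
Combining: kat⁻¹·m = (s·mol⁻¹) · m = m·s·mol⁻¹.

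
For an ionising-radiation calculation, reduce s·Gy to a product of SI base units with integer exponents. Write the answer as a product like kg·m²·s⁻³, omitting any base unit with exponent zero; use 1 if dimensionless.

Gy = m²·s⁻².
Combining: s·Gy = s · (m²·s⁻²) = m²·s⁻¹.

m²·s⁻¹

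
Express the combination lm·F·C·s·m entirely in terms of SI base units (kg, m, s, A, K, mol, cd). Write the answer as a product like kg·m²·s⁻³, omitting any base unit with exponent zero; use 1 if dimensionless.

kg⁻¹·m⁻¹·s⁶·A³·cd

lm = cd·sr = cd (luminous flux; sr is dimensionless).
F = C/V (capacitance = charge per voltage),
    = A·s/(kg·m²·s⁻³·A⁻¹) (substituting C and V),
    = kg⁻¹·m⁻²·s⁴·A².
C = A·s = s·A (charge = current × time).
Combining: lm·F·C·s·m = cd · (kg⁻¹·m⁻²·s⁴·A²) · (s·A) · s · m = kg⁻¹·m⁻¹·s⁶·A³·cd.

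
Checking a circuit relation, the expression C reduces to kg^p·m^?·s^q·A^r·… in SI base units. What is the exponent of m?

0

C = s·A.
The exponent of m is 0.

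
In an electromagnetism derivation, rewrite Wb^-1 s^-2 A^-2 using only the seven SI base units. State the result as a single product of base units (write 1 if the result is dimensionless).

Wb = V·s (flux: a volt is a weber per second),
    = kg·m²·s⁻²·A⁻¹.
So Wb⁻¹ = kg⁻¹·m⁻²·s²·A.
Combining: Wb⁻¹·s⁻²·A⁻² = (kg⁻¹·m⁻²·s²·A) · s⁻² · A⁻² = kg⁻¹·m⁻²·A⁻¹.

kg⁻¹·m⁻²·A⁻¹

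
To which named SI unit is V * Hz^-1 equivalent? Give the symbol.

V = kg·m²·s⁻³·A⁻¹.
Hz = s⁻¹.
So Hz⁻¹ = s.
Combining: V·Hz⁻¹ = (kg·m²·s⁻³·A⁻¹) · s = kg·m²·s⁻²·A⁻¹.
kg·m²·s⁻²·A⁻¹ is the base-SI form of the weber.

Wb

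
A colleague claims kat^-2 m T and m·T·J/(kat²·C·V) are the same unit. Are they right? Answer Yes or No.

Yes

Left side:
  kat = mol/s = s⁻¹·mol (catalytic activity).
  So kat⁻² = s²·mol⁻².
  T = Wb/m² (flux density = flux per area),
      = kg·s⁻²·A⁻¹.
  Combining: kat⁻²·m·T = (s²·mol⁻²) · m · (kg·s⁻²·A⁻¹) = kg·m·A⁻¹·mol⁻².
Right side:
  kat = mol/s = s⁻¹·mol (catalytic activity).
  So kat⁻² = s²·mol⁻².
  C = A·s = s·A (charge = current × time).
  So C⁻¹ = s⁻¹·A⁻¹.
  T = Wb/m² (flux density = flux per area),
      = kg·s⁻²·A⁻¹.
  V = W/A (potential = power per current),
      = kg·m²·s⁻³·A⁻¹.
  So V⁻¹ = kg⁻¹·m⁻²·s³·A.
  J = N·m (work = force × distance),
      = kg·m²·s⁻².
  Combining: kat⁻²·C⁻¹·m·T·V⁻¹·J = (s²·mol⁻²) · (s⁻¹·A⁻¹) · m · (kg·s⁻²·A⁻¹) · (kg⁻¹·m⁻²·s³·A) · (kg·m²·s⁻²) = kg·m·A⁻¹·mol⁻².
Both reduce to kg·m·A⁻¹·mol⁻².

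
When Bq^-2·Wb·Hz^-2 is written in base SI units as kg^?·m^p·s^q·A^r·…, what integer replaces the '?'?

1

Bq = 1/s = s⁻¹ (activity is decays per second).
So Bq⁻² = s².
Wb = V·s (flux: a volt is a weber per second),
    = kg·m²·s⁻²·A⁻¹.
Hz = 1/s = s⁻¹ (frequency is cycles per second).
So Hz⁻² = s².
Combining: Bq⁻²·Wb·Hz⁻² = s² · (kg·m²·s⁻²·A⁻¹) · s² = kg·m²·s²·A⁻¹.
The exponent of kg is 1.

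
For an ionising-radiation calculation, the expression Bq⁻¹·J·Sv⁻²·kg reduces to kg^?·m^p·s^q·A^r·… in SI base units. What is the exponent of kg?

2

Bq = 1/s = s⁻¹ (activity is decays per second).
So Bq⁻¹ = s.
J = N·m (work = force × distance),
    = kg·m²·s⁻².
Sv = J/kg (equivalent dose = energy per mass),
    = m²·s⁻².
So Sv⁻² = m⁻⁴·s⁴.
Combining: Bq⁻¹·J·Sv⁻²·kg = s · (kg·m²·s⁻²) · (m⁻⁴·s⁴) · kg = kg²·m⁻²·s³.
The exponent of kg is 2.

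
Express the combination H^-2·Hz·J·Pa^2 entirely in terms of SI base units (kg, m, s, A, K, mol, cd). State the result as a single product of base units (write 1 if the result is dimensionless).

H = Wb/A (inductance = flux per current),
    = kg·m²·s⁻²·A⁻².
So H⁻² = kg⁻²·m⁻⁴·s⁴·A⁴.
Hz = 1/s = s⁻¹ (frequency is cycles per second).
J = N·m (work = force × distance),
    = kg·m²·s⁻².
Pa = N/m² (pressure = force per area),
    = kg·m⁻¹·s⁻².
So Pa² = kg²·m⁻²·s⁻⁴.
Combining: H⁻²·Hz·J·Pa² = (kg⁻²·m⁻⁴·s⁴·A⁴) · s⁻¹ · (kg·m²·s⁻²) · (kg²·m⁻²·s⁻⁴) = kg·m⁻⁴·s⁻³·A⁴.

kg·m⁻⁴·s⁻³·A⁴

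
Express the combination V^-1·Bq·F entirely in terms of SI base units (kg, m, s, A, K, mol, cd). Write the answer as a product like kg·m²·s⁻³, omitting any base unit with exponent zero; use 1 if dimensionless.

V = W/A (potential = power per current),
    = kg·m²·s⁻³·A⁻¹.
So V⁻¹ = kg⁻¹·m⁻²·s³·A.
Bq = 1/s = s⁻¹ (activity is decays per second).
F = C/V (capacitance = charge per voltage),
    = A·s/(kg·m²·s⁻³·A⁻¹) (substituting C and V),
    = kg⁻¹·m⁻²·s⁴·A².
Combining: V⁻¹·Bq·F = (kg⁻¹·m⁻²·s³·A) · s⁻¹ · (kg⁻¹·m⁻²·s⁴·A²) = kg⁻²·m⁻⁴·s⁶·A³.

kg⁻²·m⁻⁴·s⁶·A³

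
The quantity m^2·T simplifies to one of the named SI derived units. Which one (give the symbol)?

T = Wb/m² (flux density = flux per area),
    = kg·s⁻²·A⁻¹.
Combining: m²·T = m² · (kg·s⁻²·A⁻¹) = kg·m²·s⁻²·A⁻¹.
kg·m²·s⁻²·A⁻¹ is the base-SI form of the weber.

Wb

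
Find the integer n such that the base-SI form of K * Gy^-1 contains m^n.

Gy = m²·s⁻².
So Gy⁻¹ = m⁻²·s².
Combining: K·Gy⁻¹ = K · (m⁻²·s²) = m⁻²·s²·K.
The exponent of m is -2.

-2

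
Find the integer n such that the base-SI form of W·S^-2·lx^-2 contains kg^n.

W = kg·m²·s⁻³.
S = kg⁻¹·m⁻²·s³·A².
So S⁻² = kg²·m⁴·s⁻⁶·A⁻⁴.
lx = m⁻²·cd.
So lx⁻² = m⁴·cd⁻².
Combining: W·S⁻²·lx⁻² = (kg·m²·s⁻³) · (kg²·m⁴·s⁻⁶·A⁻⁴) · (m⁴·cd⁻²) = kg³·m¹⁰·s⁻⁹·A⁻⁴·cd⁻².
The exponent of kg is 3.

3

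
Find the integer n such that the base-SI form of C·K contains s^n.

C = A·s = s·A (charge = current × time).
Combining: C·K = (s·A) · K = s·A·K.
The exponent of s is 1.

1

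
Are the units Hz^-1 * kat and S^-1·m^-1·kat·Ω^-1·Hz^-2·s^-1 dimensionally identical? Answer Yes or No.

No

Left side:
  Hz = 1/s = s⁻¹ (frequency is cycles per second).
  So Hz⁻¹ = s.
  kat = mol/s = s⁻¹·mol (catalytic activity).
  Combining: Hz⁻¹·kat = s · (s⁻¹·mol) = mol.
Right side:
  S = 1/Ω (conductance is reciprocal resistance),
      = kg⁻¹·m⁻²·s³·A².
  So S⁻¹ = kg·m²·s⁻³·A⁻².
  kat = mol/s = s⁻¹·mol (catalytic activity).
  Ω = V/A (resistance = voltage per current),
      = kg·m²·s⁻³·A⁻².
  So Ω⁻¹ = kg⁻¹·m⁻²·s³·A².
  Hz = 1/s = s⁻¹ (frequency is cycles per second).
  So Hz⁻² = s².
  Combining: S⁻¹·m⁻¹·kat·Ω⁻¹·Hz⁻²·s⁻¹ = (kg·m²·s⁻³·A⁻²) · m⁻¹ · (s⁻¹·mol) · (kg⁻¹·m⁻²·s³·A²) · s² · s⁻¹ = m⁻¹·mol.
Left is mol; right is m⁻¹·mol — different.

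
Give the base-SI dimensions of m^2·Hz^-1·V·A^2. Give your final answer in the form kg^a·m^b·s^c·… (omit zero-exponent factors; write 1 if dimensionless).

kg·m⁴·s⁻²·A

Hz = 1/s = s⁻¹ (frequency is cycles per second).
So Hz⁻¹ = s.
V = W/A (potential = power per current),
    = kg·m²·s⁻³·A⁻¹.
Combining: m²·Hz⁻¹·V·A² = m² · s · (kg·m²·s⁻³·A⁻¹) · A² = kg·m⁴·s⁻²·A.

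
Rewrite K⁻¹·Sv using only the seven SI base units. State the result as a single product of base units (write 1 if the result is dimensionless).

m²·s⁻²·K⁻¹

Sv = J/kg (equivalent dose = energy per mass),
    = m²·s⁻².
Combining: K⁻¹·Sv = K⁻¹ · (m²·s⁻²) = m²·s⁻²·K⁻¹.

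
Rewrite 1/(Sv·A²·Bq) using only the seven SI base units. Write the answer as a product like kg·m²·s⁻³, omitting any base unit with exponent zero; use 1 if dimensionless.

Sv = J/kg (equivalent dose = energy per mass),
    = m²·s⁻².
So Sv⁻¹ = m⁻²·s².
Bq = 1/s = s⁻¹ (activity is decays per second).
So Bq⁻¹ = s.
Combining: Sv⁻¹·A⁻²·Bq⁻¹ = (m⁻²·s²) · A⁻² · s = m⁻²·s³·A⁻².

m⁻²·s³·A⁻²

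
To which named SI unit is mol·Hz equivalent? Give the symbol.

Hz = s⁻¹.
Combining: mol·Hz = mol · s⁻¹ = s⁻¹·mol.
s⁻¹·mol is the base-SI form of the katal.

kat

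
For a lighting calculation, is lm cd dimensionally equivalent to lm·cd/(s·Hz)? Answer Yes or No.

Left side:
  lm = cd·sr = cd (luminous flux; sr is dimensionless).
  Combining: lm·cd = cd · cd = cd².
Right side:
  lm = cd.
  Hz = s⁻¹.
  So Hz⁻¹ = s.
  Combining: s⁻¹·lm·Hz⁻¹·cd = s⁻¹ · cd · s · cd = cd².
Both reduce to cd².

Yes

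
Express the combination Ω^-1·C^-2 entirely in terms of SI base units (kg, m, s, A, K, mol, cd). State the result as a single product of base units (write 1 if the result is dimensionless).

Ω = kg·m²·s⁻³·A⁻².
So Ω⁻¹ = kg⁻¹·m⁻²·s³·A².
C = s·A.
So C⁻² = s⁻²·A⁻².
Combining: Ω⁻¹·C⁻² = (kg⁻¹·m⁻²·s³·A²) · (s⁻²·A⁻²) = kg⁻¹·m⁻²·s.

kg⁻¹·m⁻²·s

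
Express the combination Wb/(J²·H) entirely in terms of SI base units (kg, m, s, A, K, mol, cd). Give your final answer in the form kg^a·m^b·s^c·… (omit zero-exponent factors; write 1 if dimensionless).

kg⁻²·m⁻⁴·s⁴·A

J = N·m (work = force × distance),
    = kg·m²·s⁻².
So J⁻² = kg⁻²·m⁻⁴·s⁴.
Wb = V·s (flux: a volt is a weber per second),
    = kg·m²·s⁻²·A⁻¹.
H = Wb/A (inductance = flux per current),
    = kg·m²·s⁻²·A⁻².
So H⁻¹ = kg⁻¹·m⁻²·s²·A².
Combining: J⁻²·Wb·H⁻¹ = (kg⁻²·m⁻⁴·s⁴) · (kg·m²·s⁻²·A⁻¹) · (kg⁻¹·m⁻²·s²·A²) = kg⁻²·m⁻⁴·s⁴·A.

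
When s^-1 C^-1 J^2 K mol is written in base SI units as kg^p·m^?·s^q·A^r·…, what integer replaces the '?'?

C = s·A.
So C⁻¹ = s⁻¹·A⁻¹.
J = kg·m²·s⁻².
So J² = kg²·m⁴·s⁻⁴.
Combining: s⁻¹·C⁻¹·J²·K·mol = s⁻¹ · (s⁻¹·A⁻¹) · (kg²·m⁴·s⁻⁴) · K · mol = kg²·m⁴·s⁻⁶·A⁻¹·K·mol.
The exponent of m is 4.

4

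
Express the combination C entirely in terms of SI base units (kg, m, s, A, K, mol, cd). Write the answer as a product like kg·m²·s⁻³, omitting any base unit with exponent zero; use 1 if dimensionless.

s·A

C = s·A.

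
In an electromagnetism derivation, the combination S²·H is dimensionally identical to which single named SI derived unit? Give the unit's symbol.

S = 1/Ω (conductance is reciprocal resistance),
    = kg⁻¹·m⁻²·s³·A².
So S² = kg⁻²·m⁻⁴·s⁶·A⁴.
H = Wb/A (inductance = flux per current),
    = kg·m²·s⁻²·A⁻².
Combining: S²·H = (kg⁻²·m⁻⁴·s⁶·A⁴) · (kg·m²·s⁻²·A⁻²) = kg⁻¹·m⁻²·s⁴·A².
kg⁻¹·m⁻²·s⁴·A² is the base-SI form of the farad.

F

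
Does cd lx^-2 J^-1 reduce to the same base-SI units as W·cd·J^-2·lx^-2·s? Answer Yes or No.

Yes

Left side:
  lx = m⁻²·cd.
  So lx⁻² = m⁴·cd⁻².
  J = kg·m²·s⁻².
  So J⁻¹ = kg⁻¹·m⁻²·s².
  Combining: cd·lx⁻²·J⁻¹ = cd · (m⁴·cd⁻²) · (kg⁻¹·m⁻²·s²) = kg⁻¹·m²·s²·cd⁻¹.
Right side:
  W = kg·m²·s⁻³.
  J = kg·m²·s⁻².
  So J⁻² = kg⁻²·m⁻⁴·s⁴.
  lx = m⁻²·cd.
  So lx⁻² = m⁴·cd⁻².
  Combining: W·cd·J⁻²·lx⁻²·s = (kg·m²·s⁻³) · cd · (kg⁻²·m⁻⁴·s⁴) · (m⁴·cd⁻²) · s = kg⁻¹·m²·s²·cd⁻¹.
Both reduce to kg⁻¹·m²·s²·cd⁻¹.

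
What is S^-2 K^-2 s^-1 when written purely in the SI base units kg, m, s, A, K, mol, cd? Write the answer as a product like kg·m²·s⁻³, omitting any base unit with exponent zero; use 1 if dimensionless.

kg²·m⁴·s⁻⁷·A⁻⁴·K⁻²

S = 1/Ω (conductance is reciprocal resistance),
    = kg⁻¹·m⁻²·s³·A².
So S⁻² = kg²·m⁴·s⁻⁶·A⁻⁴.
Combining: S⁻²·K⁻²·s⁻¹ = (kg²·m⁴·s⁻⁶·A⁻⁴) · K⁻² · s⁻¹ = kg²·m⁴·s⁻⁷·A⁻⁴·K⁻².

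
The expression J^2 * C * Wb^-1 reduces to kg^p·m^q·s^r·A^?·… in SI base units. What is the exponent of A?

2

J = N·m (work = force × distance),
    = kg·m²·s⁻².
So J² = kg²·m⁴·s⁻⁴.
C = A·s = s·A (charge = current × time).
Wb = V·s (flux: a volt is a weber per second),
    = kg·m²·s⁻²·A⁻¹.
So Wb⁻¹ = kg⁻¹·m⁻²·s²·A.
Combining: J²·C·Wb⁻¹ = (kg²·m⁴·s⁻⁴) · (s·A) · (kg⁻¹·m⁻²·s²·A) = kg·m²·s⁻¹·A².
The exponent of A is 2.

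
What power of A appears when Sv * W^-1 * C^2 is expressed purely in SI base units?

Sv = m²·s⁻².
W = kg·m²·s⁻³.
So W⁻¹ = kg⁻¹·m⁻²·s³.
C = s·A.
So C² = s²·A².
Combining: Sv·W⁻¹·C² = (m²·s⁻²) · (kg⁻¹·m⁻²·s³) · (s²·A²) = kg⁻¹·s³·A².
The exponent of A is 2.

2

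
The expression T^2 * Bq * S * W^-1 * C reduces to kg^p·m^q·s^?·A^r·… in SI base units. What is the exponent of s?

2

T = Wb/m² (flux density = flux per area),
    = kg·s⁻²·A⁻¹.
So T² = kg²·s⁻⁴·A⁻².
Bq = 1/s = s⁻¹ (activity is decays per second).
S = 1/Ω (conductance is reciprocal resistance),
    = kg⁻¹·m⁻²·s³·A².
W = J/s (power = energy per time),
    = kg·m²·s⁻³.
So W⁻¹ = kg⁻¹·m⁻²·s³.
C = A·s = s·A (charge = current × time).
Combining: T²·Bq·S·W⁻¹·C = (kg²·s⁻⁴·A⁻²) · s⁻¹ · (kg⁻¹·m⁻²·s³·A²) · (kg⁻¹·m⁻²·s³) · (s·A) = m⁻⁴·s²·A.
The exponent of s is 2.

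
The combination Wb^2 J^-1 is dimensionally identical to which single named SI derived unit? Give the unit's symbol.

Wb = kg·m²·s⁻²·A⁻¹.
So Wb² = kg²·m⁴·s⁻⁴·A⁻².
J = kg·m²·s⁻².
So J⁻¹ = kg⁻¹·m⁻²·s².
Combining: Wb²·J⁻¹ = (kg²·m⁴·s⁻⁴·A⁻²) · (kg⁻¹·m⁻²·s²) = kg·m²·s⁻²·A⁻².
kg·m²·s⁻²·A⁻² is the base-SI form of the henry.

H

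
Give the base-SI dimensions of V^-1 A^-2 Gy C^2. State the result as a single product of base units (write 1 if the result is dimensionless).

V = W/A (potential = power per current),
    = kg·m²·s⁻³·A⁻¹.
So V⁻¹ = kg⁻¹·m⁻²·s³·A.
Gy = J/kg (absorbed dose = energy per mass),
    = m²·s⁻².
C = A·s = s·A (charge = current × time).
So C² = s²·A².
Combining: V⁻¹·A⁻²·Gy·C² = (kg⁻¹·m⁻²·s³·A) · A⁻² · (m²·s⁻²) · (s²·A²) = kg⁻¹·s³·A.

kg⁻¹·s³·A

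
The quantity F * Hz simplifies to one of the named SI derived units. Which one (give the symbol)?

S

F = kg⁻¹·m⁻²·s⁴·A².
Hz = s⁻¹.
Combining: F·Hz = (kg⁻¹·m⁻²·s⁴·A²) · s⁻¹ = kg⁻¹·m⁻²·s³·A².
kg⁻¹·m⁻²·s³·A² is the base-SI form of the siemens.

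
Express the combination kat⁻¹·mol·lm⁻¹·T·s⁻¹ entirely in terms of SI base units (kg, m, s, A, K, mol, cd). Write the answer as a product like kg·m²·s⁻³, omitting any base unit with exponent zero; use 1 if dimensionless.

kat = mol/s = s⁻¹·mol (catalytic activity).
So kat⁻¹ = s·mol⁻¹.
lm = cd·sr = cd (luminous flux; sr is dimensionless).
So lm⁻¹ = cd⁻¹.
T = Wb/m² (flux density = flux per area),
    = kg·s⁻²·A⁻¹.
Combining: kat⁻¹·mol·lm⁻¹·T·s⁻¹ = (s·mol⁻¹) · mol · cd⁻¹ · (kg·s⁻²·A⁻¹) · s⁻¹ = kg·s⁻²·A⁻¹·cd⁻¹.

kg·s⁻²·A⁻¹·cd⁻¹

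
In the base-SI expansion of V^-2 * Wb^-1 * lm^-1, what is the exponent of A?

V = kg·m²·s⁻³·A⁻¹.
So V⁻² = kg⁻²·m⁻⁴·s⁶·A².
Wb = kg·m²·s⁻²·A⁻¹.
So Wb⁻¹ = kg⁻¹·m⁻²·s²·A.
lm = cd.
So lm⁻¹ = cd⁻¹.
Combining: V⁻²·Wb⁻¹·lm⁻¹ = (kg⁻²·m⁻⁴·s⁶·A²) · (kg⁻¹·m⁻²·s²·A) · cd⁻¹ = kg⁻³·m⁻⁶·s⁸·A³·cd⁻¹.
The exponent of A is 3.

3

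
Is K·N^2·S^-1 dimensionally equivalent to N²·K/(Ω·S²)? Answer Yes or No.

Left side:
  N = kg·m/s² = kg·m·s⁻² (force = mass × acceleration).
  So N² = kg²·m²·s⁻⁴.
  S = 1/Ω (conductance is reciprocal resistance),
      = kg⁻¹·m⁻²·s³·A².
  So S⁻¹ = kg·m²·s⁻³·A⁻².
  Combining: K·N²·S⁻¹ = K · (kg²·m²·s⁻⁴) · (kg·m²·s⁻³·A⁻²) = kg³·m⁴·s⁻⁷·A⁻²·K.
Right side:
  Ω = kg·m²·s⁻³·A⁻².
  So Ω⁻¹ = kg⁻¹·m⁻²·s³·A².
  N = kg·m·s⁻².
  So N² = kg²·m²·s⁻⁴.
  S = kg⁻¹·m⁻²·s³·A².
  So S⁻² = kg²·m⁴·s⁻⁶·A⁻⁴.
  Combining: Ω⁻¹·N²·K·S⁻² = (kg⁻¹·m⁻²·s³·A²) · (kg²·m²·s⁻⁴) · K · (kg²·m⁴·s⁻⁶·A⁻⁴) = kg³·m⁴·s⁻⁷·A⁻²·K.
Both reduce to kg³·m⁴·s⁻⁷·A⁻²·K.

Yes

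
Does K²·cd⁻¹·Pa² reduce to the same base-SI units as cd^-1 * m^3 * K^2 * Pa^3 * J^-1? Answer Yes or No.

Left side:
  Pa = kg·m⁻¹·s⁻².
  So Pa² = kg²·m⁻²·s⁻⁴.
  Combining: K²·cd⁻¹·Pa² = K² · cd⁻¹ · (kg²·m⁻²·s⁻⁴) = kg²·m⁻²·s⁻⁴·K²·cd⁻¹.
Right side:
  Pa = kg·m⁻¹·s⁻².
  So Pa³ = kg³·m⁻³·s⁻⁶.
  J = kg·m²·s⁻².
  So J⁻¹ = kg⁻¹·m⁻²·s².
  Combining: cd⁻¹·m³·K²·Pa³·J⁻¹ = cd⁻¹ · m³ · K² · (kg³·m⁻³·s⁻⁶) · (kg⁻¹·m⁻²·s²) = kg²·m⁻²·s⁻⁴·K²·cd⁻¹.
Both reduce to kg²·m⁻²·s⁻⁴·K²·cd⁻¹.

Yes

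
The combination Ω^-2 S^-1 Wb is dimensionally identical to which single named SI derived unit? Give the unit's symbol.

Ω = V/A (resistance = voltage per current),
    = kg·m²·s⁻³·A⁻².
So Ω⁻² = kg⁻²·m⁻⁴·s⁶·A⁴.
S = 1/Ω (conductance is reciprocal resistance),
    = kg⁻¹·m⁻²·s³·A².
So S⁻¹ = kg·m²·s⁻³·A⁻².
Wb = V·s (flux: a volt is a weber per second),
    = kg·m²·s⁻²·A⁻¹.
Combining: Ω⁻²·S⁻¹·Wb = (kg⁻²·m⁻⁴·s⁶·A⁴) · (kg·m²·s⁻³·A⁻²) · (kg·m²·s⁻²·A⁻¹) = s·A.
s·A is the base-SI form of the coulomb.

C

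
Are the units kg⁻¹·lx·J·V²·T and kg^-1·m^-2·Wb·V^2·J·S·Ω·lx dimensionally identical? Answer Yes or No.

Yes

Left side:
  lx = lm/m² (illuminance = luminous flux per area),
      = m⁻²·cd.
  J = N·m (work = force × distance),
      = kg·m²·s⁻².
  V = W/A (potential = power per current),
      = kg·m²·s⁻³·A⁻¹.
  So V² = kg²·m⁴·s⁻⁶·A⁻².
  T = Wb/m² (flux density = flux per area),
      = kg·s⁻²·A⁻¹.
  Combining: kg⁻¹·lx·J·V²·T = kg⁻¹ · (m⁻²·cd) · (kg·m²·s⁻²) · (kg²·m⁴·s⁻⁶·A⁻²) · (kg·s⁻²·A⁻¹) = kg³·m⁴·s⁻¹⁰·A⁻³·cd.
Right side:
  Wb = V·s (flux: a volt is a weber per second),
      = kg·m²·s⁻²·A⁻¹.
  V = W/A (potential = power per current),
      = kg·m²·s⁻³·A⁻¹.
  So V² = kg²·m⁴·s⁻⁶·A⁻².
  J = N·m (work = force × distance),
      = kg·m²·s⁻².
  S = 1/Ω (conductance is reciprocal resistance),
      = kg⁻¹·m⁻²·s³·A².
  Ω = V/A (resistance = voltage per current),
      = kg·m²·s⁻³·A⁻².
  lx = lm/m² (illuminance = luminous flux per area),
      = m⁻²·cd.
  Combining: kg⁻¹·m⁻²·Wb·V²·J·S·Ω·lx = kg⁻¹ · m⁻² · (kg·m²·s⁻²·A⁻¹) · (kg²·m⁴·s⁻⁶·A⁻²) · (kg·m²·s⁻²) · (kg⁻¹·m⁻²·s³·A²) · (kg·m²·s⁻³·A⁻²) · (m⁻²·cd) = kg³·m⁴·s⁻¹⁰·A⁻³·cd.
Both reduce to kg³·m⁴·s⁻¹⁰·A⁻³·cd.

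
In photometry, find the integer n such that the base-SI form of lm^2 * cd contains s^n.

0

lm = cd·sr = cd (luminous flux; sr is dimensionless).
So lm² = cd².
Combining: lm²·cd = cd² · cd = cd³.
The exponent of s is 0.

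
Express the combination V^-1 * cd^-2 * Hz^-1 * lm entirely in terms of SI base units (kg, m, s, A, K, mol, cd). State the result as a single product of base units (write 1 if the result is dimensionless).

V = W/A (potential = power per current),
    = kg·m²·s⁻³·A⁻¹.
So V⁻¹ = kg⁻¹·m⁻²·s³·A.
Hz = 1/s = s⁻¹ (frequency is cycles per second).
So Hz⁻¹ = s.
lm = cd·sr = cd (luminous flux; sr is dimensionless).
Combining: V⁻¹·cd⁻²·Hz⁻¹·lm = (kg⁻¹·m⁻²·s³·A) · cd⁻² · s · cd = kg⁻¹·m⁻²·s⁴·A·cd⁻¹.

kg⁻¹·m⁻²·s⁴·A·cd⁻¹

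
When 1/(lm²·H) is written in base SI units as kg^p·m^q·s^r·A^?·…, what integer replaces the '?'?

lm = cd·sr = cd (luminous flux; sr is dimensionless).
So lm⁻² = cd⁻².
H = Wb/A (inductance = flux per current),
    = kg·m²·s⁻²·A⁻².
So H⁻¹ = kg⁻¹·m⁻²·s²·A².
Combining: lm⁻²·H⁻¹ = cd⁻² · (kg⁻¹·m⁻²·s²·A²) = kg⁻¹·m⁻²·s²·A²·cd⁻².
The exponent of A is 2.

2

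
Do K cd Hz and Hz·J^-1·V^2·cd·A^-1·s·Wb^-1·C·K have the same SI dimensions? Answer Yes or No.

No

Left side:
  Hz = 1/s = s⁻¹ (frequency is cycles per second).
  Combining: K·cd·Hz = K · cd · s⁻¹ = s⁻¹·K·cd.
Right side:
  Hz = s⁻¹.
  J = kg·m²·s⁻².
  So J⁻¹ = kg⁻¹·m⁻²·s².
  V = kg·m²·s⁻³·A⁻¹.
  So V² = kg²·m⁴·s⁻⁶·A⁻².
  Wb = kg·m²·s⁻²·A⁻¹.
  So Wb⁻¹ = kg⁻¹·m⁻²·s²·A.
  C = s·A.
  Combining: Hz·J⁻¹·V²·cd·A⁻¹·s·Wb⁻¹·C·K = s⁻¹ · (kg⁻¹·m⁻²·s²) · (kg²·m⁴·s⁻⁶·A⁻²) · cd · A⁻¹ · s · (kg⁻¹·m⁻²·s²·A) · (s·A) · K = s⁻¹·A⁻¹·K·cd.
Left is s⁻¹·K·cd; right is s⁻¹·A⁻¹·K·cd — different.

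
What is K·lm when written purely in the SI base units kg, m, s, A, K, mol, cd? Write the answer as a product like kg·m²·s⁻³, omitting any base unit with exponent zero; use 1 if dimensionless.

K·cd

lm = cd·sr = cd (luminous flux; sr is dimensionless).
Combining: K·lm = K · cd = K·cd.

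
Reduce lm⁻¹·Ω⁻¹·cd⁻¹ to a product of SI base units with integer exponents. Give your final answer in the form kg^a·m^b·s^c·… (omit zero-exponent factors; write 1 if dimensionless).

kg⁻¹·m⁻²·s³·A²·cd⁻²

lm = cd.
So lm⁻¹ = cd⁻¹.
Ω = kg·m²·s⁻³·A⁻².
So Ω⁻¹ = kg⁻¹·m⁻²·s³·A².
Combining: lm⁻¹·Ω⁻¹·cd⁻¹ = cd⁻¹ · (kg⁻¹·m⁻²·s³·A²) · cd⁻¹ = kg⁻¹·m⁻²·s³·A²·cd⁻².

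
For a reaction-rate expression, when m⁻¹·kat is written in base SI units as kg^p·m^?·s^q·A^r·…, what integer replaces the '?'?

kat = mol/s = s⁻¹·mol (catalytic activity).
Combining: m⁻¹·kat = m⁻¹ · (s⁻¹·mol) = m⁻¹·s⁻¹·mol.
The exponent of m is -1.

-1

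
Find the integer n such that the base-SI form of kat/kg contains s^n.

-1

kat = mol/s = s⁻¹·mol (catalytic activity).
Combining: kg⁻¹·kat = kg⁻¹ · (s⁻¹·mol) = kg⁻¹·s⁻¹·mol.
The exponent of s is -1.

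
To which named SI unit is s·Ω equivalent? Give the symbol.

Ω = kg·m²·s⁻³·A⁻².
Combining: s·Ω = s · (kg·m²·s⁻³·A⁻²) = kg·m²·s⁻²·A⁻².
kg·m²·s⁻²·A⁻² is the base-SI form of the henry.

H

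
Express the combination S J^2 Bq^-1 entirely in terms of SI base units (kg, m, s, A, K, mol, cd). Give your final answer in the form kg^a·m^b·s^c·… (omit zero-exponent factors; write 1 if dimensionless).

S = kg⁻¹·m⁻²·s³·A².
J = kg·m²·s⁻².
So J² = kg²·m⁴·s⁻⁴.
Bq = s⁻¹.
So Bq⁻¹ = s.
Combining: S·J²·Bq⁻¹ = (kg⁻¹·m⁻²·s³·A²) · (kg²·m⁴·s⁻⁴) · s = kg·m²·A².

kg·m²·A²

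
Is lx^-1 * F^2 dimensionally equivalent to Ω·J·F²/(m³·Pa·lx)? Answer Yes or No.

No

Left side:
  lx = lm/m² (illuminance = luminous flux per area),
      = m⁻²·cd.
  So lx⁻¹ = m²·cd⁻¹.
  F = C/V (capacitance = charge per voltage),
      = A·s/(kg·m²·s⁻³·A⁻¹) (substituting C and V),
      = kg⁻¹·m⁻²·s⁴·A².
  So F² = kg⁻²·m⁻⁴·s⁸·A⁴.
  Combining: lx⁻¹·F² = (m²·cd⁻¹) · (kg⁻²·m⁻⁴·s⁸·A⁴) = kg⁻²·m⁻²·s⁸·A⁴·cd⁻¹.
Right side:
  Ω = kg·m²·s⁻³·A⁻².
  J = kg·m²·s⁻².
  Pa = kg·m⁻¹·s⁻².
  So Pa⁻¹ = kg⁻¹·m·s².
  lx = m⁻²·cd.
  So lx⁻¹ = m²·cd⁻¹.
  F = kg⁻¹·m⁻²·s⁴·A².
  So F² = kg⁻²·m⁻⁴·s⁸·A⁴.
  Combining: Ω·J·m⁻³·Pa⁻¹·lx⁻¹·F² = (kg·m²·s⁻³·A⁻²) · (kg·m²·s⁻²) · m⁻³ · (kg⁻¹·m·s²) · (m²·cd⁻¹) · (kg⁻²·m⁻⁴·s⁸·A⁴) = kg⁻¹·s⁵·A²·cd⁻¹.
Left is kg⁻²·m⁻²·s⁸·A⁴·cd⁻¹; right is kg⁻¹·s⁵·A²·cd⁻¹ — different.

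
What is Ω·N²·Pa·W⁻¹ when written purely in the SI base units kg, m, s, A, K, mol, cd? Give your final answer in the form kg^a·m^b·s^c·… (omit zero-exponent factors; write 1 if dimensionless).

Ω = kg·m²·s⁻³·A⁻².
N = kg·m·s⁻².
So N² = kg²·m²·s⁻⁴.
Pa = kg·m⁻¹·s⁻².
W = kg·m²·s⁻³.
So W⁻¹ = kg⁻¹·m⁻²·s³.
Combining: Ω·N²·Pa·W⁻¹ = (kg·m²·s⁻³·A⁻²) · (kg²·m²·s⁻⁴) · (kg·m⁻¹·s⁻²) · (kg⁻¹·m⁻²·s³) = kg³·m·s⁻⁶·A⁻².

kg³·m·s⁻⁶·A⁻²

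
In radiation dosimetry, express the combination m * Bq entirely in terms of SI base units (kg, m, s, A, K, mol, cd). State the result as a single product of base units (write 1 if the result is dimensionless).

Bq = 1/s = s⁻¹ (activity is decays per second).
Combining: m·Bq = m · s⁻¹ = m·s⁻¹.

m·s⁻¹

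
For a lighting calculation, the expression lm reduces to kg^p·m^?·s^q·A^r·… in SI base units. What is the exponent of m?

lm = cd·sr = cd (luminous flux; sr is dimensionless).
The exponent of m is 0.

0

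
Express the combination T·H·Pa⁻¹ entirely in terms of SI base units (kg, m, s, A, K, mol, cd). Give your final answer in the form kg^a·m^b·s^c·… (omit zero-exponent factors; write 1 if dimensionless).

kg·m³·s⁻²·A⁻³

T = kg·s⁻²·A⁻¹.
H = kg·m²·s⁻²·A⁻².
Pa = kg·m⁻¹·s⁻².
So Pa⁻¹ = kg⁻¹·m·s².
Combining: T·H·Pa⁻¹ = (kg·s⁻²·A⁻¹) · (kg·m²·s⁻²·A⁻²) · (kg⁻¹·m·s²) = kg·m³·s⁻²·A⁻³.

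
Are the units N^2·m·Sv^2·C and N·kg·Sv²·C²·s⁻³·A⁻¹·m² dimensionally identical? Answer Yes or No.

Yes

Left side:
  N = kg·m·s⁻².
  So N² = kg²·m²·s⁻⁴.
  Sv = m²·s⁻².
  So Sv² = m⁴·s⁻⁴.
  C = s·A.
  Combining: N²·m·Sv²·C = (kg²·m²·s⁻⁴) · m · (m⁴·s⁻⁴) · (s·A) = kg²·m⁷·s⁻⁷·A.
Right side:
  N = kg·m/s² = kg·m·s⁻² (force = mass × acceleration).
  Sv = J/kg (equivalent dose = energy per mass),
      = m²·s⁻².
  So Sv² = m⁴·s⁻⁴.
  C = A·s = s·A (charge = current × time).
  So C² = s²·A².
  Combining: N·kg·Sv²·C²·s⁻³·A⁻¹·m² = (kg·m·s⁻²) · kg · (m⁴·s⁻⁴) · (s²·A²) · s⁻³ · A⁻¹ · m² = kg²·m⁷·s⁻⁷·A.
Both reduce to kg²·m⁷·s⁻⁷·A.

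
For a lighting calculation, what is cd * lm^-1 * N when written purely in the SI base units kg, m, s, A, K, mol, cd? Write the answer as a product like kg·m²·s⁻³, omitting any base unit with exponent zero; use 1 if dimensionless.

lm = cd·sr = cd (luminous flux; sr is dimensionless).
So lm⁻¹ = cd⁻¹.
N = kg·m/s² = kg·m·s⁻² (force = mass × acceleration).
Combining: cd·lm⁻¹·N = cd · cd⁻¹ · (kg·m·s⁻²) = kg·m·s⁻².

kg·m·s⁻²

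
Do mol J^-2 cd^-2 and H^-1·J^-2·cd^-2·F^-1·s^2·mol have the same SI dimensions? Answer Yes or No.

Yes

Left side:
  J = N·m (work = force × distance),
      = kg·m²·s⁻².
  So J⁻² = kg⁻²·m⁻⁴·s⁴.
  Combining: mol·J⁻²·cd⁻² = mol · (kg⁻²·m⁻⁴·s⁴) · cd⁻² = kg⁻²·m⁻⁴·s⁴·mol·cd⁻².
Right side:
  H = Wb/A (inductance = flux per current),
      = kg·m²·s⁻²·A⁻².
  So H⁻¹ = kg⁻¹·m⁻²·s²·A².
  J = N·m (work = force × distance),
      = kg·m²·s⁻².
  So J⁻² = kg⁻²·m⁻⁴·s⁴.
  F = C/V (capacitance = charge per voltage),
      = A·s/(kg·m²·s⁻³·A⁻¹) (substituting C and V),
      = kg⁻¹·m⁻²·s⁴·A².
  So F⁻¹ = kg·m²·s⁻⁴·A⁻².
  Combining: H⁻¹·J⁻²·cd⁻²·F⁻¹·s²·mol = (kg⁻¹·m⁻²·s²·A²) · (kg⁻²·m⁻⁴·s⁴) · cd⁻² · (kg·m²·s⁻⁴·A⁻²) · s² · mol = kg⁻²·m⁻⁴·s⁴·mol·cd⁻².
Both reduce to kg⁻²·m⁻⁴·s⁴·mol·cd⁻².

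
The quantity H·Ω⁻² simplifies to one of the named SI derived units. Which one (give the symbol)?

H = Wb/A (inductance = flux per current),
    = kg·m²·s⁻²·A⁻².
Ω = V/A (resistance = voltage per current),
    = kg·m²·s⁻³·A⁻².
So Ω⁻² = kg⁻²·m⁻⁴·s⁶·A⁴.
Combining: H·Ω⁻² = (kg·m²·s⁻²·A⁻²) · (kg⁻²·m⁻⁴·s⁶·A⁴) = kg⁻¹·m⁻²·s⁴·A².
kg⁻¹·m⁻²·s⁴·A² is the base-SI form of the farad.

F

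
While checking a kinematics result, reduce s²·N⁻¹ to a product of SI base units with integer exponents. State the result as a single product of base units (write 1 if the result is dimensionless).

kg⁻¹·m⁻¹·s⁴

N = kg·m·s⁻².
So N⁻¹ = kg⁻¹·m⁻¹·s².
Combining: s²·N⁻¹ = s² · (kg⁻¹·m⁻¹·s²) = kg⁻¹·m⁻¹·s⁴.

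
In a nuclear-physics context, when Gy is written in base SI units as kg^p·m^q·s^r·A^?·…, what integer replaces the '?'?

Gy = m²·s⁻².
The exponent of A is 0.

0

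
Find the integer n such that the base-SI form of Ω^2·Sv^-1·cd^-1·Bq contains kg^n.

2

Ω = V/A (resistance = voltage per current),
    = kg·m²·s⁻³·A⁻².
So Ω² = kg²·m⁴·s⁻⁶·A⁻⁴.
Sv = J/kg (equivalent dose = energy per mass),
    = m²·s⁻².
So Sv⁻¹ = m⁻²·s².
Bq = 1/s = s⁻¹ (activity is decays per second).
Combining: Ω²·Sv⁻¹·cd⁻¹·Bq = (kg²·m⁴·s⁻⁶·A⁻⁴) · (m⁻²·s²) · cd⁻¹ · s⁻¹ = kg²·m²·s⁻⁵·A⁻⁴·cd⁻¹.
The exponent of kg is 2.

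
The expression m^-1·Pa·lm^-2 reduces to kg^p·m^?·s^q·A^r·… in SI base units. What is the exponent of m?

-2

Pa = N/m² (pressure = force per area),
    = kg·m⁻¹·s⁻².
lm = cd·sr = cd (luminous flux; sr is dimensionless).
So lm⁻² = cd⁻².
Combining: m⁻¹·Pa·lm⁻² = m⁻¹ · (kg·m⁻¹·s⁻²) · cd⁻² = kg·m⁻²·s⁻²·cd⁻².
The exponent of m is -2.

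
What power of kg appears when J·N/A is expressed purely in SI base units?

J = N·m (work = force × distance),
    = kg·m²·s⁻².
N = kg·m/s² = kg·m·s⁻² (force = mass × acceleration).
Combining: A⁻¹·J·N = A⁻¹ · (kg·m²·s⁻²) · (kg·m·s⁻²) = kg²·m³·s⁻⁴·A⁻¹.
The exponent of kg is 2.

2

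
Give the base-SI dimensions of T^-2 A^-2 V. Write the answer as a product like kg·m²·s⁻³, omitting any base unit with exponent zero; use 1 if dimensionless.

T = Wb/m² (flux density = flux per area),
    = kg·s⁻²·A⁻¹.
So T⁻² = kg⁻²·s⁴·A².
V = W/A (potential = power per current),
    = kg·m²·s⁻³·A⁻¹.
Combining: T⁻²·A⁻²·V = (kg⁻²·s⁴·A²) · A⁻² · (kg·m²·s⁻³·A⁻¹) = kg⁻¹·m²·s·A⁻¹.

kg⁻¹·m²·s·A⁻¹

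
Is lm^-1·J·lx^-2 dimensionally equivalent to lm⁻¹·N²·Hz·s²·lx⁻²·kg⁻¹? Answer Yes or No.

No

Left side:
  lm = cd.
  So lm⁻¹ = cd⁻¹.
  J = kg·m²·s⁻².
  lx = m⁻²·cd.
  So lx⁻² = m⁴·cd⁻².
  Combining: lm⁻¹·J·lx⁻² = cd⁻¹ · (kg·m²·s⁻²) · (m⁴·cd⁻²) = kg·m⁶·s⁻²·cd⁻³.
Right side:
  lm = cd.
  So lm⁻¹ = cd⁻¹.
  N = kg·m·s⁻².
  So N² = kg²·m²·s⁻⁴.
  Hz = s⁻¹.
  lx = m⁻²·cd.
  So lx⁻² = m⁴·cd⁻².
  Combining: lm⁻¹·N²·Hz·s²·lx⁻²·kg⁻¹ = cd⁻¹ · (kg²·m²·s⁻⁴) · s⁻¹ · s² · (m⁴·cd⁻²) · kg⁻¹ = kg·m⁶·s⁻³·cd⁻³.
Left is kg·m⁶·s⁻²·cd⁻³; right is kg·m⁶·s⁻³·cd⁻³ — different.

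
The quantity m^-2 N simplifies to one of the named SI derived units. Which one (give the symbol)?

N = kg·m/s² = kg·m·s⁻² (force = mass × acceleration).
Combining: m⁻²·N = m⁻² · (kg·m·s⁻²) = kg·m⁻¹·s⁻².
kg·m⁻¹·s⁻² is the base-SI form of the pascal.

Pa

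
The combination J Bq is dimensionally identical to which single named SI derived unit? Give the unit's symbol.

W

J = kg·m²·s⁻².
Bq = s⁻¹.
Combining: J·Bq = (kg·m²·s⁻²) · s⁻¹ = kg·m²·s⁻³.
kg·m²·s⁻³ is the base-SI form of the watt.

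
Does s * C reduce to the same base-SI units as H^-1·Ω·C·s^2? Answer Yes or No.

Left side:
  C = A·s = s·A (charge = current × time).
  Combining: s·C = s · (s·A) = s²·A.
Right side:
  H = kg·m²·s⁻²·A⁻².
  So H⁻¹ = kg⁻¹·m⁻²·s²·A².
  Ω = kg·m²·s⁻³·A⁻².
  C = s·A.
  Combining: H⁻¹·Ω·C·s² = (kg⁻¹·m⁻²·s²·A²) · (kg·m²·s⁻³·A⁻²) · (s·A) · s² = s²·A.
Both reduce to s²·A.

Yes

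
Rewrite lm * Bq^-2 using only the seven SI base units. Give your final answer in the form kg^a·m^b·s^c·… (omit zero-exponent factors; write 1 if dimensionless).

lm = cd.
Bq = s⁻¹.
So Bq⁻² = s².
Combining: lm·Bq⁻² = cd · s² = s²·cd.

s²·cd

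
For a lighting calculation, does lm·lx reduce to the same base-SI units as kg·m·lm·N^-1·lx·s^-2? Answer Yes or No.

Yes

Left side:
  lm = cd·sr = cd (luminous flux; sr is dimensionless).
  lx = lm/m² (illuminance = luminous flux per area),
      = m⁻²·cd.
  Combining: lm·lx = cd · (m⁻²·cd) = m⁻²·cd².
Right side:
  lm = cd.
  N = kg·m·s⁻².
  So N⁻¹ = kg⁻¹·m⁻¹·s².
  lx = m⁻²·cd.
  Combining: kg·m·lm·N⁻¹·lx·s⁻² = kg · m · cd · (kg⁻¹·m⁻¹·s²) · (m⁻²·cd) · s⁻² = m⁻²·cd².
Both reduce to m⁻²·cd².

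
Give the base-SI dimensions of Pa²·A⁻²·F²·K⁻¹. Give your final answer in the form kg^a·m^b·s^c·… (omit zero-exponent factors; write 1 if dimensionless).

m⁻⁶·s⁴·A²·K⁻¹

Pa = kg·m⁻¹·s⁻².
So Pa² = kg²·m⁻²·s⁻⁴.
F = kg⁻¹·m⁻²·s⁴·A².
So F² = kg⁻²·m⁻⁴·s⁸·A⁴.
Combining: Pa²·A⁻²·F²·K⁻¹ = (kg²·m⁻²·s⁻⁴) · A⁻² · (kg⁻²·m⁻⁴·s⁸·A⁴) · K⁻¹ = m⁻⁶·s⁴·A²·K⁻¹.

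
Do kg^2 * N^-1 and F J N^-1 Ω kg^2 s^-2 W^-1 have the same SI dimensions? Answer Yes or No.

Left side:
  N = kg·m/s² = kg·m·s⁻² (force = mass × acceleration).
  So N⁻¹ = kg⁻¹·m⁻¹·s².
  Combining: kg²·N⁻¹ = kg² · (kg⁻¹·m⁻¹·s²) = kg·m⁻¹·s².
Right side:
  F = kg⁻¹·m⁻²·s⁴·A².
  J = kg·m²·s⁻².
  N = kg·m·s⁻².
  So N⁻¹ = kg⁻¹·m⁻¹·s².
  Ω = kg·m²·s⁻³·A⁻².
  W = kg·m²·s⁻³.
  So W⁻¹ = kg⁻¹·m⁻²·s³.
  Combining: F·J·N⁻¹·Ω·kg²·s⁻²·W⁻¹ = (kg⁻¹·m⁻²·s⁴·A²) · (kg·m²·s⁻²) · (kg⁻¹·m⁻¹·s²) · (kg·m²·s⁻³·A⁻²) · kg² · s⁻² · (kg⁻¹·m⁻²·s³) = kg·m⁻¹·s².
Both reduce to kg·m⁻¹·s².

Yes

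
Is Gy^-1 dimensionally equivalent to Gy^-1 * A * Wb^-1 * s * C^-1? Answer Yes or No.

No

Left side:
  Gy = J/kg (absorbed dose = energy per mass),
      = m²·s⁻².
  So Gy⁻¹ = m⁻²·s².
Right side:
  Gy = m²·s⁻².
  So Gy⁻¹ = m⁻²·s².
  Wb = kg·m²·s⁻²·A⁻¹.
  So Wb⁻¹ = kg⁻¹·m⁻²·s²·A.
  C = s·A.
  So C⁻¹ = s⁻¹·A⁻¹.
  Combining: Gy⁻¹·A·Wb⁻¹·s·C⁻¹ = (m⁻²·s²) · A · (kg⁻¹·m⁻²·s²·A) · s · (s⁻¹·A⁻¹) = kg⁻¹·m⁻⁴·s⁴·A.
Left is m⁻²·s²; right is kg⁻¹·m⁻⁴·s⁴·A — different.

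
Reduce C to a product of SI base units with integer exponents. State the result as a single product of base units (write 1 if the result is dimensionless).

s·A

C = A·s = s·A (charge = current × time).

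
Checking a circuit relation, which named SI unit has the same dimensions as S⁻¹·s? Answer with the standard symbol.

H

S = kg⁻¹·m⁻²·s³·A².
So S⁻¹ = kg·m²·s⁻³·A⁻².
Combining: S⁻¹·s = (kg·m²·s⁻³·A⁻²) · s = kg·m²·s⁻²·A⁻².
kg·m²·s⁻²·A⁻² is the base-SI form of the henry.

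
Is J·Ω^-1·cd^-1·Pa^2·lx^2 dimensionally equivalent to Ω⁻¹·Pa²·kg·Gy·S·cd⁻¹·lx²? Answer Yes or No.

No

Left side:
  J = N·m (work = force × distance),
      = kg·m²·s⁻².
  Ω = V/A (resistance = voltage per current),
      = kg·m²·s⁻³·A⁻².
  So Ω⁻¹ = kg⁻¹·m⁻²·s³·A².
  Pa = N/m² (pressure = force per area),
      = kg·m⁻¹·s⁻².
  So Pa² = kg²·m⁻²·s⁻⁴.
  lx = lm/m² (illuminance = luminous flux per area),
      = m⁻²·cd.
  So lx² = m⁻⁴·cd².
  Combining: J·Ω⁻¹·cd⁻¹·Pa²·lx² = (kg·m²·s⁻²) · (kg⁻¹·m⁻²·s³·A²) · cd⁻¹ · (kg²·m⁻²·s⁻⁴) · (m⁻⁴·cd²) = kg²·m⁻⁶·s⁻³·A²·cd.
Right side:
  Ω = V/A (resistance = voltage per current),
      = kg·m²·s⁻³·A⁻².
  So Ω⁻¹ = kg⁻¹·m⁻²·s³·A².
  Pa = N/m² (pressure = force per area),
      = kg·m⁻¹·s⁻².
  So Pa² = kg²·m⁻²·s⁻⁴.
  Gy = J/kg (absorbed dose = energy per mass),
      = m²·s⁻².
  S = 1/Ω (conductance is reciprocal resistance),
      = kg⁻¹·m⁻²·s³·A².
  lx = lm/m² (illuminance = luminous flux per area),
      = m⁻²·cd.
  So lx² = m⁻⁴·cd².
  Combining: Ω⁻¹·Pa²·kg·Gy·S·cd⁻¹·lx² = (kg⁻¹·m⁻²·s³·A²) · (kg²·m⁻²·s⁻⁴) · kg · (m²·s⁻²) · (kg⁻¹·m⁻²·s³·A²) · cd⁻¹ · (m⁻⁴·cd²) = kg·m⁻⁸·A⁴·cd.
Left is kg²·m⁻⁶·s⁻³·A²·cd; right is kg·m⁻⁸·A⁴·cd — different.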